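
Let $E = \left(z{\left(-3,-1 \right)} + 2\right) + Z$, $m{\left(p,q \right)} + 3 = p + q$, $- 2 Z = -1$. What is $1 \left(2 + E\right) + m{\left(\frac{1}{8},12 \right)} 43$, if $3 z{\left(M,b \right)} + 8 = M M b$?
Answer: $\frac{9389}{24} \approx 391.21$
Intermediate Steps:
$Z = \frac{1}{2}$ ($Z = \left(- \frac{1}{2}\right) \left(-1\right) = \frac{1}{2} \approx 0.5$)
$m{\left(p,q \right)} = -3 + p + q$ ($m{\left(p,q \right)} = -3 + \left(p + q\right) = -3 + p + q$)
$z{\left(M,b \right)} = - \frac{8}{3} + \frac{b M^{2}}{3}$ ($z{\left(M,b \right)} = - \frac{8}{3} + \frac{M M b}{3} = - \frac{8}{3} + \frac{M^{2} b}{3} = - \frac{8}{3} + \frac{b M^{2}}{3}$)
$E = - \frac{19}{6}$ ($E = \left(\left(- \frac{8}{3} + \frac{1}{3} \left(-1\right) \left(-3\right)^{2}\right) + 2\right) + \frac{1}{2} = \left(\left(- \frac{8}{3} + \frac{1}{3} \left(-1\right) 9\right) + 2\right) + \frac{1}{2} = \left(\left(- \frac{8}{3} - 3\right) + 2\right) + \frac{1}{2} = \left(- \frac{17}{3} + 2\right) + \frac{1}{2} = - \frac{11}{3} + \frac{1}{2} = - \frac{19}{6} \approx -3.1667$)
$1 \left(2 + E\right) + m{\left(\frac{1}{8},12 \right)} 43 = 1 \left(2 - \frac{19}{6}\right) + \left(-3 + \frac{1}{8} + 12\right) 43 = 1 \left(- \frac{7}{6}\right) + \left(-3 + \frac{1}{8} + 12\right) 43 = - \frac{7}{6} + \frac{73}{8} \cdot 43 = - \frac{7}{6} + \frac{3139}{8} = \frac{9389}{24}$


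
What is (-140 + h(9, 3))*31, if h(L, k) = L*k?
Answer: -3503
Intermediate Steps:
(-140 + h(9, 3))*31 = (-140 + 9*3)*31 = (-140 + 27)*31 = -113*31 = -3503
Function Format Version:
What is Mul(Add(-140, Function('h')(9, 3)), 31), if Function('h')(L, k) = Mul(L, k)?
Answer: -3503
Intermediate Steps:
Mul(Add(-140, Function('h')(9, 3)), 31) = Mul(Add(-140, Mul(9, 3)), 31) = Mul(Add(-140, 27), 31) = Mul(-113, 31) = -3503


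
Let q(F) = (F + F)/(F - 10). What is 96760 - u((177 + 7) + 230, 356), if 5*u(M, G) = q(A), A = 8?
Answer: 483808/5 ≈ 96762.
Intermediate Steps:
q(F) = 2*F/(-10 + F) (q(F) = (2*F)/(-10 + F) = 2*F/(-10 + F))
u(M, G) = -8/5 (u(M, G) = (2*8/(-10 + 8))/5 = (2*8/(-2))/5 = (2*8*(-½))/5 = (⅕)*(-8) = -8/5)
96760 - u((177 + 7) + 230, 356) = 96760 - 1*(-8/5) = 96760 + 8/5 = 483808/5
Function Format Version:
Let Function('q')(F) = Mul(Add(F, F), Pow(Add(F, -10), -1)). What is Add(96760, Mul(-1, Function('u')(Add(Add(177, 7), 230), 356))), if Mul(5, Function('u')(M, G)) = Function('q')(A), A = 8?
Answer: Rational(483808, 5) ≈ 96762.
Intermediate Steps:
Function('q')(F) = Mul(2, F, Pow(Add(-10, F), -1)) (Function('q')(F) = Mul(Mul(2, F), Pow(Add(-10, F), -1)) = Mul(2, F, Pow(Add(-10, F), -1)))
Function('u')(M, G) = Rational(-8, 5) (Function('u')(M, G) = Mul(Rational(1, 5), Mul(2, 8, Pow(Add(-10, 8), -1))) = Mul(Rational(1, 5), Mul(2, 8, Pow(-2, -1))) = Mul(Rational(1, 5), Mul(2, 8, Rational(-1, 2))) = Mul(Rational(1, 5), -8) = Rational(-8, 5))
Add(96760, Mul(-1, Function('u')(Add(Add(177, 7), 230), 356))) = Add(96760, Mul(-1, Rational(-8, 5))) = Add(96760, Rational(8, 5)) = Rational(483808, 5)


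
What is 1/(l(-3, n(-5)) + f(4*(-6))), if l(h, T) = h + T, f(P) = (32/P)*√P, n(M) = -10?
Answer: -39/635 + 8*I*√6/635 ≈ -0.061417 + 0.03086*I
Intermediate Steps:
f(P) = 32/√P
l(h, T) = T + h
1/(l(-3, n(-5)) + f(4*(-6))) = 1/((-10 - 3) + 32/√(4*(-6))) = 1/(-13 + 32/√(-24)) = 1/(-13 + 32*(-I*√6/12)) = 1/(-13 - 8*I*√6/3)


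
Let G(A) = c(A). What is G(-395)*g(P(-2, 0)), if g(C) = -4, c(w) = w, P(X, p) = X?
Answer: 1580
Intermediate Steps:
G(A) = A
G(-395)*g(P(-2, 0)) = -395*(-4) = 1580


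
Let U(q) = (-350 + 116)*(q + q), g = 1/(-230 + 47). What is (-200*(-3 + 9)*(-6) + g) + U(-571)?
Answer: 50220323/183 ≈ 2.7443e+5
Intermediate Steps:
g = -1/183 (g = 1/(-183) = -1/183 ≈ -0.0054645)
U(q) = -468*q
(-200*(-3 + 9)*(-6) + g) + U(-571) = (-200*(-3 + 9)*(-6) - 1/183) - 468*(-571) = (-1200*(-6) - 1/183) + 267228 = (-200*(-36) - 1/183) + 267228 = (7200 - 1/183) + 267228 = 1317599/183 + 267228 = 50220323/183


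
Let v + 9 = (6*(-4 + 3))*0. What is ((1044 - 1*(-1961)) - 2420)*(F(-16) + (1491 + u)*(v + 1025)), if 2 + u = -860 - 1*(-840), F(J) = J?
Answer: 873105480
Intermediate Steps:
u = -22 (u = -2 + (-860 - 1*(-840)) = -2 + (-860 + 840) = -2 - 20 = -22)
v = -9 (v = -9 + (6*(-4 + 3))*0 = -9 + (6*(-1))*0 = -9 - 6*0 = -9 + 0 = -9)
((1044 - 1*(-1961)) - 2420)*(F(-16) + (1491 + u)*(v + 1025)) = ((1044 - 1*(-1961)) - 2420)*(-16 + (1491 - 22)*(-9 + 1025)) = ((1044 + 1961) - 2420)*(-16 + 1469*1016) = (3005 - 2420)*(-16 + 1492504) = 585*1492488 = 873105480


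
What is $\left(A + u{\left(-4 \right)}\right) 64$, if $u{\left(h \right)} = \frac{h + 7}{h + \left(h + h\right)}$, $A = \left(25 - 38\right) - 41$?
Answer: $-3472$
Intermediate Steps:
$A = -54$ ($A = -13 - 41 = -54$)
$u{\left(h \right)} = \frac{7 + h}{3 h}$ ($u{\left(h \right)} = \frac{7 + h}{h + 2 h} = \frac{7 + h}{3 h}$)
$\left(A + u{\left(-4 \right)}\right) 64 = \left(-54 + \frac{7 - 4}{3 \left(-4\right)}\right) 64 = \left(-54 + \frac{1}{3} \left(- \frac{1}{4}\right) 3\right) 64 = \left(-54 - \frac{1}{4}\right) 64 = \left(- \frac{217}{4}\right) 64 = -3472$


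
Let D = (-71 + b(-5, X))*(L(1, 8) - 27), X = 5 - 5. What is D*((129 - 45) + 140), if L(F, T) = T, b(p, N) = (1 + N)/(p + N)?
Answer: 1515136/5 ≈ 3.0303e+5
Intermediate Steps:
X = 0
b(p, N) = (1 + N)/(N + p)
D = 6764/5 (D = (-71 + (1 + 0)/(0 - 5))*(8 - 27) = (-71 + 1/(-5))*(-19) = (-71 - 1/5*1)*(-19) = (-71 - 1/5)*(-19) = -356/5*(-19) = 6764/5 ≈ 1352.8)
D*((129 - 45) + 140) = 6764*((129 - 45) + 140)/5 = 6764*(84 + 140)/5 = (6764/5)*224 = 1515136/5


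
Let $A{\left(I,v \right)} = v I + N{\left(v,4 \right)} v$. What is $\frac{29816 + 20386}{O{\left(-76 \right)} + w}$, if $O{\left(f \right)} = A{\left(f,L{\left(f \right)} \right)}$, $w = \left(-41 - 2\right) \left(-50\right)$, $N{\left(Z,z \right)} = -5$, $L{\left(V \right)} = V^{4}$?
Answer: $- \frac{25101}{1351167053} \approx -1.8577 \cdot 10^{-5}$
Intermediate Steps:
$w = 2150$ ($w = \left(-43\right) \left(-50\right) = 2150$)
$A{\left(I,v \right)} = - 5 v + I v$ ($A{\left(I,v \right)} = v I - 5 v = I v - 5 v = - 5 v + I v$)
$O{\left(f \right)} = f^{4} \left(-5 + f\right)$
$\frac{29816 + 20386}{O{\left(-76 \right)} + w} = \frac{29816 + 20386}{\left(-76\right)^{4} \left(-5 - 76\right) + 2150} = \frac{50202}{33362176 \left(-81\right) + 2150} = \frac{50202}{-2702336256 + 2150} = \frac{50202}{-2702334106} = 50202 \left(- \frac{1}{2702334106}\right) = - \frac{25101}{1351167053}$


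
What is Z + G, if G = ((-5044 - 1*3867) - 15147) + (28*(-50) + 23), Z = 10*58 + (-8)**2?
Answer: -24791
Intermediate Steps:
Z = 644 (Z = 580 + 64 = 644)
G = -25435 (G = ((-5044 - 3867) - 15147) + (-1400 + 23) = (-8911 - 15147) - 1377 = -24058 - 1377 = -25435)
Z + G = 644 - 25435 = -24791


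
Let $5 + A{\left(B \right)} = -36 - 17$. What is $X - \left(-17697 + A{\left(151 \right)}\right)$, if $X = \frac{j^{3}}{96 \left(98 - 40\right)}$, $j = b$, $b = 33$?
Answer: $\frac{32965259}{1856} \approx 17761.0$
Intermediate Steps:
$A{\left(B \right)} = -58$ ($A{\left(B \right)} = -5 - 53 = -58$)
$j = 33$
$X = \frac{11979}{1856}$ ($X = \frac{33^{3}}{96 \left(98 - 40\right)} = \frac{35937}{96 \cdot 58} = \frac{35937}{5568} = 35937 \cdot \frac{1}{5568} = \frac{11979}{1856} \approx 6.4542$)
$X - \left(-17697 + A{\left(151 \right)}\right) = \frac{11979}{1856} + \left(17697 - -58\right) = \frac{11979}{1856} + \left(17697 + 58\right) = \frac{11979}{1856} + 17755 = \frac{32965259}{1856}$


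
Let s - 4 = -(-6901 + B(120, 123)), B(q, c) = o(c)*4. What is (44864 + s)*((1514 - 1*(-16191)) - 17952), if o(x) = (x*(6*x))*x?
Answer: 11018432633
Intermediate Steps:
o(x) = 6*x³ (o(x) = (6*x²)*x = 6*x³)
B(q, c) = 24*c³ (B(q, c) = (6*c³)*4 = 24*c³)
s = -44653903 (s = 4 - (-6901 + 24*123³) = 4 - (-6901 + 24*1860867) = 4 - (-6901 + 44660808) = 4 - 1*44653907 = 4 - 44653907 = -44653903)
(44864 + s)*((1514 - 1*(-16191)) - 17952) = (44864 - 44653903)*((1514 - 1*(-16191)) - 17952) = -44609039*((1514 + 16191) - 17952) = -44609039*(17705 - 17952) = -44609039*(-247) = 11018432633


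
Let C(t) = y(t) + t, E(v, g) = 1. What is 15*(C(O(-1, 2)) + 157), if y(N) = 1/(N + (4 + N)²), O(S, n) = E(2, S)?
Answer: 61635/26 ≈ 2370.6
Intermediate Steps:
O(S, n) = 1
C(t) = t + 1/(t + (4 + t)²) (C(t) = 1/(t + (4 + t)²) + t = t + 1/(t + (4 + t)²))
15*(C(O(-1, 2)) + 157) = 15*((1 + 1/(1 + (4 + 1)²)) + 157) = 15*((1 + 1/(1 + 5²)) + 157) = 15*((1 + 1/(1 + 25)) + 157) = 15*((1 + 1/26) + 157) = 15*(27/26 + 157) = 15*(4109/26) = 61635/26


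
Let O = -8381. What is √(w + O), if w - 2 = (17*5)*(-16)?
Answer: I*√9739 ≈ 98.686*I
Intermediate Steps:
w = -1358 (w = 2 + (17*5)*(-16) = 2 + 85*(-16) = 2 - 1360 = -1358)
√(w + O) = √(-1358 - 8381) = √(-9739) = I*√9739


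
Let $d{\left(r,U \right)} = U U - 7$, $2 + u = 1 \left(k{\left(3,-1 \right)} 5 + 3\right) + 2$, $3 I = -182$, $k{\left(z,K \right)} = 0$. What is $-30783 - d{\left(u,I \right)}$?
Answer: $- \frac{310108}{9} \approx -34456.0$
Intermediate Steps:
$I = - \frac{182}{3}$ ($I = \frac{1}{3} \left(-182\right) = - \frac{182}{3} \approx -60.667$)
$u = 3$ ($u = -2 + \left(1 \left(0 \cdot 5 + 3\right) + 2\right) = -2 + \left(1 \left(0 + 3\right) + 2\right) = -2 + \left(1 \cdot 3 + 2\right) = -2 + \left(3 + 2\right) = -2 + 5 = 3$)
$d{\left(r,U \right)} = -7 + U^{2}$ ($d{\left(r,U \right)} = U^{2} - 7 = -7 + U^{2}$)
$-30783 - d{\left(u,I \right)} = -30783 - \left(-7 + \left(- \frac{182}{3}\right)^{2}\right) = -30783 - \left(-7 + \frac{33124}{9}\right) = -30783 - \frac{33061}{9} = - \frac{310108}{9}$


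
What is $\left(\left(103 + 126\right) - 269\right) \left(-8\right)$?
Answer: $320$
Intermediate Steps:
$\left(\left(103 + 126\right) - 269\right) \left(-8\right) = \left(229 - 269\right) \left(-8\right) = \left(-40\right) \left(-8\right) = 320$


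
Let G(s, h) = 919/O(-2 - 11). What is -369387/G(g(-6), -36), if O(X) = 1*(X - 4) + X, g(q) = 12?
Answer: 11081610/919 ≈ 12058.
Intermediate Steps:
O(X) = -4 + 2*X (O(X) = 1*(-4 + X) + X = (-4 + X) + X = -4 + 2*X)
G(s, h) = -919/30 (G(s, h) = 919/(-4 + 2*(-2 - 11)) = 919/(-4 + 2*(-13)) = 919/(-4 - 26) = 919/(-30) = 919*(-1/30) = -919/30)
-369387/G(g(-6), -36) = -369387/(-919/30) = -369387*(-30/919) = 11081610/919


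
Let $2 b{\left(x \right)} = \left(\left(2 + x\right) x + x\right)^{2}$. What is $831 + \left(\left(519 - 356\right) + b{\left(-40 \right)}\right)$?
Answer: $1096194$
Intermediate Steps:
$b{\left(x \right)} = \frac{\left(x + x \left(2 + x\right)\right)^{2}}{2}$ ($b{\left(x \right)} = \frac{\left(\left(2 + x\right) x + x\right)^{2}}{2} = \frac{\left(x \left(2 + x\right) + x\right)^{2}}{2} = \frac{\left(x + x \left(2 + x\right)\right)^{2}}{2}$)
$831 + \left(\left(519 - 356\right) + b{\left(-40 \right)}\right) = 831 + \left(\left(519 - 356\right) + \frac{\left(-40\right)^{2} \left(3 - 40\right)^{2}}{2}\right) = 831 + \left(163 + \frac{1}{2} \cdot 1600 \left(-37\right)^{2}\right) = 831 + \left(163 + \frac{1}{2} \cdot 1600 \cdot 1369\right) = 831 + \left(163 + 1095200\right) = 831 + 1095363 = 1096194$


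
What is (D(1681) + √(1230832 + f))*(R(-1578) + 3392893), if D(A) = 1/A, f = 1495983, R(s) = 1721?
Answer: 3394614/1681 + 44129982*√16135 ≈ 5.6056e+9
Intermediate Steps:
(D(1681) + √(1230832 + f))*(R(-1578) + 3392893) = (1/1681 + √(1230832 + 1495983))*(1721 + 3392893) = (1/1681 + √2726815)*3394614 = (1/1681 + 13*√16135)*3394614 = 3394614/1681 + 44129982*√16135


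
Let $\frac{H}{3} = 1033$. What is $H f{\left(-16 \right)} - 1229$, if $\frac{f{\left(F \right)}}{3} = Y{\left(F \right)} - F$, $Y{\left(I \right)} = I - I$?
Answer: $147523$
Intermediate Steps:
$Y{\left(I \right)} = 0$
$H = 3099$ ($H = 3 \cdot 1033 = 3099$)
$f{\left(F \right)} = - 3 F$ ($f{\left(F \right)} = 3 \left(0 - F\right) = 3 \left(- F\right) = - 3 F$)
$H f{\left(-16 \right)} - 1229 = 3099 \left(\left(-3\right) \left(-16\right)\right) - 1229 = 3099 \cdot 48 - 1229 = 148752 - 1229 = 147523$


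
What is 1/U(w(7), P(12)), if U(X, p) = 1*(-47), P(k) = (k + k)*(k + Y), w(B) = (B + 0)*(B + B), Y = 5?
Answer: -1/47 ≈ -0.021277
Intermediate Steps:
w(B) = 2*B**2 (w(B) = B*(2*B) = 2*B**2)
P(k) = 2*k*(5 + k) (P(k) = (k + k)*(k + 5) = (2*k)*(5 + k) = 2*k*(5 + k))
U(X, p) = -47
1/U(w(7), P(12)) = 1/(-47) = -1/47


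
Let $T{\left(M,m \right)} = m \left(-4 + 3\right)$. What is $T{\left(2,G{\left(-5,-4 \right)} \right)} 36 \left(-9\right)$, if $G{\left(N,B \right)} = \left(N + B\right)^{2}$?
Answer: $26244$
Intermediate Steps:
$G{\left(N,B \right)} = \left(B + N\right)^{2}$
$T{\left(M,m \right)} = - m$ ($T{\left(M,m \right)} = m \left(-1\right) = - m$)
$T{\left(2,G{\left(-5,-4 \right)} \right)} 36 \left(-9\right) = - \left(-4 - 5\right)^{2} \cdot 36 \left(-9\right) = - \left(-9\right)^{2} \cdot 36 \left(-9\right) = \left(-1\right) 81 \cdot 36 \left(-9\right) = \left(-81\right) 36 \left(-9\right) = \left(-2916\right) \left(-9\right) = 26244$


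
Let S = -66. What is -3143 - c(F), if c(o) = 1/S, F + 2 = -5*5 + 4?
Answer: -207437/66 ≈ -3143.0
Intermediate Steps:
F = -23 (F = -2 + (-5*5 + 4) = -2 + (-25 + 4) = -2 - 21 = -23)
c(o) = -1/66 (c(o) = 1/(-66) = -1/66)
-3143 - c(F) = -3143 - 1*(-1/66) = -3143 + 1/66 = -207437/66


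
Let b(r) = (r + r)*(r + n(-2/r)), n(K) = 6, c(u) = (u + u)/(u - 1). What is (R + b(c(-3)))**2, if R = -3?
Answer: 1521/4 ≈ 380.25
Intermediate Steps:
c(u) = 2*u/(-1 + u) (c(u) = (2*u)/(-1 + u) = 2*u/(-1 + u))
b(r) = 2*r*(6 + r) (b(r) = (r + r)*(r + 6) = (2*r)*(6 + r) = 2*r*(6 + r))
(R + b(c(-3)))**2 = (-3 + 2*(2*(-3)/(-1 - 3))*(6 + 2*(-3)/(-1 - 3)))**2 = (-3 + 2*(2*(-3)/(-4))*(6 + 2*(-3)/(-4)))**2 = (-3 + 2*(2*(-3)*(-1/4))*(6 + 2*(-3)*(-1/4)))**2 = (-3 + 2*(3/2)*(6 + 3/2))**2 = (-3 + 2*(3/2)*(15/2))**2 = (-3 + 45/2)**2 = (39/2)**2 = 1521/4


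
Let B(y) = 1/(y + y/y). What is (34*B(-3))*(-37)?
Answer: 629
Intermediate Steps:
B(y) = 1/(1 + y) (B(y) = 1/(y + 1) = 1/(1 + y))
(34*B(-3))*(-37) = (34/(1 - 3))*(-37) = (34/(-2))*(-37) = (34*(-½))*(-37) = -17*(-37) = 629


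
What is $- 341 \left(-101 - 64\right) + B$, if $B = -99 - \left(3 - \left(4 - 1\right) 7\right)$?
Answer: $56184$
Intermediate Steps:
$B = -81$ ($B = -99 + \left(3 \cdot 7 - 3\right) = -99 + \left(21 - 3\right) = -99 + 18 = -81$)
$- 341 \left(-101 - 64\right) + B = - 341 \left(-101 - 64\right) - 81 = \left(-341\right) \left(-165\right) - 81 = 56265 - 81 = 56184$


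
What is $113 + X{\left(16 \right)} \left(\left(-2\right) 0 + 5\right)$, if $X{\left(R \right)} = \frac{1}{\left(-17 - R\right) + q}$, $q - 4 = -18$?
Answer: $\frac{5306}{47} \approx 112.89$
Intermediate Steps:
$q = -14$ ($q = 4 - 18 = -14$)
$X{\left(R \right)} = \frac{1}{-31 - R}$ ($X{\left(R \right)} = \frac{1}{\left(-17 - R\right) - 14} = \frac{1}{-31 - R}$)
$113 + X{\left(16 \right)} \left(\left(-2\right) 0 + 5\right) = 113 + - \frac{1}{31 + 16} \left(\left(-2\right) 0 + 5\right) = 113 + - \frac{1}{47} \left(0 + 5\right) = 113 + \left(-1\right) \frac{1}{47} \cdot 5 = 113 - \frac{5}{47} = \frac{5306}{47}$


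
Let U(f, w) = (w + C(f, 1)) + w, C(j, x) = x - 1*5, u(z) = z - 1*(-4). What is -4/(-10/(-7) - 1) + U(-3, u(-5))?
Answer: -46/3 ≈ -15.333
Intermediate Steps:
u(z) = 4 + z (u(z) = z + 4 = 4 + z)
C(j, x) = -5 + x (C(j, x) = x - 5 = -5 + x)
U(f, w) = -4 + 2*w (U(f, w) = (w + (-5 + 1)) + w = (w - 4) + w = (-4 + w) + w = -4 + 2*w)
-4/(-10/(-7) - 1) + U(-3, u(-5)) = -4/(-10/(-7) - 1) + (-4 + 2*(4 - 5)) = -4/(-10*(-⅐) - 1) + (-4 + 2*(-1)) = -4/(10/7 - 1) + (-4 - 2) = -4/(3/7) - 6 = (7/3)*(-4) - 6 = -28/3 - 6 = -46/3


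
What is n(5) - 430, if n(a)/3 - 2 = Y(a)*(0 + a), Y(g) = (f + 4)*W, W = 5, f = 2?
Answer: 26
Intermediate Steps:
Y(g) = 30 (Y(g) = (2 + 4)*5 = 6*5 = 30)
n(a) = 6 + 90*a (n(a) = 6 + 3*(30*(0 + a)) = 6 + 3*(30*a) = 6 + 90*a)
n(5) - 430 = (6 + 90*5) - 430 = (6 + 450) - 430 = 456 - 430 = 26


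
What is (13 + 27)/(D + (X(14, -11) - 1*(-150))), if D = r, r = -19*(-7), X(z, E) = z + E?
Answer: 20/143 ≈ 0.13986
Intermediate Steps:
X(z, E) = E + z
r = 133
D = 133
(13 + 27)/(D + (X(14, -11) - 1*(-150))) = (13 + 27)/(133 + ((-11 + 14) - 1*(-150))) = 40/(133 + (3 + 150)) = 40/(133 + 153) = 40/286 = 40*(1/286) = 20/143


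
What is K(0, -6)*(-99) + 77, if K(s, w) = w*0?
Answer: 77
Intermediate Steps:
K(s, w) = 0
K(0, -6)*(-99) + 77 = 0*(-99) + 77 = 0 + 77 = 77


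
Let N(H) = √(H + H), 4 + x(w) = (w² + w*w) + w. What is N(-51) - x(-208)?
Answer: -86316 + I*√102 ≈ -86316.0 + 10.1*I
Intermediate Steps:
x(w) = -4 + w + 2*w² (x(w) = -4 + ((w² + w*w) + w) = -4 + ((w² + w²) + w) = -4 + (2*w² + w) = -4 + (w + 2*w²) = -4 + w + 2*w²)
N(H) = √2*√H (N(H) = √(2*H) = √2*√H)
N(-51) - x(-208) = √2*√(-51) - (-4 - 208 + 2*(-208)²) = √2*(I*√51) - (-4 - 208 + 2*43264) = I*√102 - (-4 - 208 + 86528) = I*√102 - 1*86316 = I*√102 - 86316 = -86316 + I*√102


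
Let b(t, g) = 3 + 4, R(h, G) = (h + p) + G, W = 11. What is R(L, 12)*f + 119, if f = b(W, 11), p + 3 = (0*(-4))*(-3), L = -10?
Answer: 112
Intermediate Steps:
p = -3 (p = -3 + (0*(-4))*(-3) = -3 + 0*(-3) = -3 + 0 = -3)
R(h, G) = -3 + G + h (R(h, G) = (h - 3) + G = (-3 + h) + G = -3 + G + h)
b(t, g) = 7
f = 7
R(L, 12)*f + 119 = (-3 + 12 - 10)*7 + 119 = -1*7 + 119 = -7 + 119 = 112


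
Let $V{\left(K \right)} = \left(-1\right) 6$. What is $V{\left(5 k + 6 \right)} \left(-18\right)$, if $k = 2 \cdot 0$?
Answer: $108$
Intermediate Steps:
$k = 0$
$V{\left(K \right)} = -6$
$V{\left(5 k + 6 \right)} \left(-18\right) = \left(-6\right) \left(-18\right) = 108$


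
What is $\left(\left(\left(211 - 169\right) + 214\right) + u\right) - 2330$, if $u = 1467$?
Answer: $-607$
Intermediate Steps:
$\left(\left(\left(211 - 169\right) + 214\right) + u\right) - 2330 = \left(\left(\left(211 - 169\right) + 214\right) + 1467\right) - 2330 = \left(\left(42 + 214\right) + 1467\right) - 2330 = \left(256 + 1467\right) - 2330 = 1723 - 2330 = -607$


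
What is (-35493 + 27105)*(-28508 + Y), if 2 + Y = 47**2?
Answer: 220612788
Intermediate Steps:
Y = 2207 (Y = -2 + 47**2 = -2 + 2209 = 2207)
(-35493 + 27105)*(-28508 + Y) = (-35493 + 27105)*(-28508 + 2207) = -8388*(-26301) = 220612788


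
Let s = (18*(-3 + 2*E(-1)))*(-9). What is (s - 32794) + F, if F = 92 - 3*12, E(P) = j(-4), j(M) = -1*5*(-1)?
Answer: -33872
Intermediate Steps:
j(M) = 5 (j(M) = -5*(-1) = 5)
E(P) = 5
F = 56 (F = 92 - 36 = 56)
s = -1134 (s = (18*(-3 + 2*5))*(-9) = (18*(-3 + 10))*(-9) = (18*7)*(-9) = 126*(-9) = -1134)
(s - 32794) + F = (-1134 - 32794) + 56 = -33928 + 56 = -33872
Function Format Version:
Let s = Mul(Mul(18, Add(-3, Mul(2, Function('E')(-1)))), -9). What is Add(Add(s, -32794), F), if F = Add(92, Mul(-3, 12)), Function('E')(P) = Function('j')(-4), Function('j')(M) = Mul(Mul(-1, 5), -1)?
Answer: -33872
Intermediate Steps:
Function('j')(M) = 5 (Function('j')(M) = Mul(-5, -1) = 5)
Function('E')(P) = 5
F = 56 (F = Add(92, -36) = 56)
s = -1134 (s = Mul(Mul(18, Add(-3, Mul(2, 5))), -9) = Mul(Mul(18, Add(-3, 10)), -9) = Mul(Mul(18, 7), -9) = Mul(126, -9) = -1134)
Add(Add(s, -32794), F) = Add(Add(-1134, -32794), 56) = Add(-33928, 56) = -33872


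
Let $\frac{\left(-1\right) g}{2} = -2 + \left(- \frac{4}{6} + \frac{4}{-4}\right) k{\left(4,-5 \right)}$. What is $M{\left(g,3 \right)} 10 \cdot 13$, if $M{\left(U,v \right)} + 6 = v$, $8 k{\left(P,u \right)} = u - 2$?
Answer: $-390$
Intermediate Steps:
$k{\left(P,u \right)} = - \frac{1}{4} + \frac{u}{8}$ ($k{\left(P,u \right)} = \frac{u - 2}{8} = \frac{-2 + u}{8} = - \frac{1}{4} + \frac{u}{8}$)
$g = \frac{13}{12}$ ($g = - 2 \left(-2 + \left(- \frac{4}{6} + \frac{4}{-4}\right) \left(- \frac{1}{4} + \frac{1}{8} \left(-5\right)\right)\right) = - 2 \left(-2 + \left(\left(-4\right) \frac{1}{6} + 4 \left(- \frac{1}{4}\right)\right) \left(- \frac{1}{4} - \frac{5}{8}\right)\right) = - 2 \left(-2 + \left(- \frac{2}{3} - 1\right) \left(- \frac{7}{8}\right)\right) = - 2 \left(-2 - - \frac{35}{24}\right) = - 2 \left(-2 + \frac{35}{24}\right) = \left(-2\right) \left(- \frac{13}{24}\right) = \frac{13}{12} \approx 1.0833$)
$M{\left(U,v \right)} = -6 + v$
$M{\left(g,3 \right)} 10 \cdot 13 = \left(-6 + 3\right) 10 \cdot 13 = \left(-3\right) 10 \cdot 13 = \left(-30\right) 13 = -390$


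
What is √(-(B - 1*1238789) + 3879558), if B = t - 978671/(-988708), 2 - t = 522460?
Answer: √1378532836788517613/494354 ≈ 2375.0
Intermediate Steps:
t = -522458 (t = 2 - 1*522460 = 2 - 522460 = -522458)
B = -516557425593/988708 (B = -522458 - 978671/(-988708) = -522458 - 978671*(-1)/988708 = -522458 - 1*(-978671/988708) = -522458 + 978671/988708 = -516557425593/988708 ≈ -5.2246e+5)
√(-(B - 1*1238789) + 3879558) = √(-(-516557425593/988708 - 1*1238789) + 3879558) = √(-(-516557425593/988708 - 1238789) + 3879558) = √(-1*(-1741358020205/988708) + 3879558) = √(1741358020205/988708 + 3879558) = √(5577108051269/988708) = √1378532836788517613/494354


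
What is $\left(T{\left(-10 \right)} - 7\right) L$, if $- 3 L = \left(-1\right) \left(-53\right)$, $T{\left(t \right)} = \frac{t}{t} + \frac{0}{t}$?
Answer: $106$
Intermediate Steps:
$T{\left(t \right)} = 1$ ($T{\left(t \right)} = 1 + 0 = 1$)
$L = - \frac{53}{3}$ ($L = - \frac{\left(-1\right) \left(-53\right)}{3} = \left(- \frac{1}{3}\right) 53 = - \frac{53}{3} \approx -17.667$)
$\left(T{\left(-10 \right)} - 7\right) L = \left(1 - 7\right) \left(- \frac{53}{3}\right) = \left(-6\right) \left(- \frac{53}{3}\right) = 106$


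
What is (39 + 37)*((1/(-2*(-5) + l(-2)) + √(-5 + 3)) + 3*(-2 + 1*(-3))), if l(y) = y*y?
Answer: -7942/7 + 76*I*√2 ≈ -1134.6 + 107.48*I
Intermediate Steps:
l(y) = y²
(39 + 37)*((1/(-2*(-5) + l(-2)) + √(-5 + 3)) + 3*(-2 + 1*(-3))) = (39 + 37)*((1/(-2*(-5) + (-2)²) + √(-5 + 3)) + 3*(-2 + 1*(-3))) = 76*((1/(10 + 4) + √(-2)) + 3*(-2 - 3)) = 76*((1/14 + I*√2) + 3*(-5)) = 76*((1/14 + I*√2) - 15) = 76*(-209/14 + I*√2) = -7942/7 + 76*I*√2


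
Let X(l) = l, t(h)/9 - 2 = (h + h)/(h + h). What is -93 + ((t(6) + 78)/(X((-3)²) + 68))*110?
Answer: 57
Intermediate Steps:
t(h) = 27 (t(h) = 18 + 9*((h + h)/(h + h)) = 18 + 9*((2*h)/((2*h))) = 18 + 9*((2*h)*(1/(2*h))) = 18 + 9*1 = 18 + 9 = 27)
-93 + ((t(6) + 78)/(X((-3)²) + 68))*110 = -93 + ((27 + 78)/((-3)² + 68))*110 = -93 + (105/(9 + 68))*110 = -93 + (105/77)*110 = -93 + (105*(1/77))*110 = -93 + (15/11)*110 = -93 + 150 = 57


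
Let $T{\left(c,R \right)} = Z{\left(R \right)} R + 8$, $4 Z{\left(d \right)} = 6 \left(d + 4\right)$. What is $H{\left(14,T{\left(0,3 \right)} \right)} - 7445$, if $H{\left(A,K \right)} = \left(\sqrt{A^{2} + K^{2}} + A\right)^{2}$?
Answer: $- \frac{21971}{4} + 70 \sqrt{281} \approx -4319.3$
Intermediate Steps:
$Z{\left(d \right)} = 6 + \frac{3 d}{2}$ ($Z{\left(d \right)} = \frac{6 \left(d + 4\right)}{4} = \frac{6 \left(4 + d\right)}{4} = \frac{24 + 6 d}{4} = 6 + \frac{3 d}{2}$)
$T{\left(c,R \right)} = 8 + R \left(6 + \frac{3 R}{2}\right)$ ($T{\left(c,R \right)} = \left(6 + \frac{3 R}{2}\right) R + 8 = R \left(6 + \frac{3 R}{2}\right) + 8 = 8 + R \left(6 + \frac{3 R}{2}\right)$)
$H{\left(A,K \right)} = \left(A + \sqrt{A^{2} + K^{2}}\right)^{2}$
$H{\left(14,T{\left(0,3 \right)} \right)} - 7445 = \left(14 + \sqrt{14^{2} + \left(8 + \frac{3}{2} \cdot 3 \left(4 + 3\right)\right)^{2}}\right)^{2} - 7445 = \left(14 + \sqrt{196 + \left(8 + \frac{3}{2} \cdot 3 \cdot 7\right)^{2}}\right)^{2} - 7445 = \left(14 + \sqrt{196 + \left(8 + \frac{63}{2}\right)^{2}}\right)^{2} - 7445 = \left(14 + \sqrt{196 + \left(\frac{79}{2}\right)^{2}}\right)^{2} - 7445 = \left(14 + \sqrt{196 + \frac{6241}{4}}\right)^{2} - 7445 = \left(14 + \sqrt{\frac{7025}{4}}\right)^{2} - 7445 = \left(14 + \frac{5 \sqrt{281}}{2}\right)^{2} - 7445 = -7445 + \left(14 + \frac{5 \sqrt{281}}{2}\right)^{2}$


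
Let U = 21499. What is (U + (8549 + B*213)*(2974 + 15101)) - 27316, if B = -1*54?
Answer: -53381292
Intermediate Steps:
B = -54
(U + (8549 + B*213)*(2974 + 15101)) - 27316 = (21499 + (8549 - 54*213)*(2974 + 15101)) - 27316 = (21499 + (8549 - 11502)*18075) - 27316 = (21499 - 2953*18075) - 27316 = (21499 - 53375475) - 27316 = -53353976 - 27316 = -53381292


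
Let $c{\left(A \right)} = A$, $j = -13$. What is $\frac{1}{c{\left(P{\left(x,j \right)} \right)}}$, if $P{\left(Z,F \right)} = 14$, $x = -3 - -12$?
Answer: $\frac{1}{14} \approx 0.071429$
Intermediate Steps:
$x = 9$ ($x = -3 + 12 = 9$)
$\frac{1}{c{\left(P{\left(x,j \right)} \right)}} = \frac{1}{14}$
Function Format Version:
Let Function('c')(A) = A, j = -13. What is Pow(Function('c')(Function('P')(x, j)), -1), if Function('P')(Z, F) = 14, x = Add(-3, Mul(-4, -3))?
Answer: Rational(1, 14) ≈ 0.071429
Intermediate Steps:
x = 9 (x = Add(-3, 12) = 9)
Pow(Function('c')(Function('P')(x, j)), -1) = Pow(14, -1) = Rational(1, 14)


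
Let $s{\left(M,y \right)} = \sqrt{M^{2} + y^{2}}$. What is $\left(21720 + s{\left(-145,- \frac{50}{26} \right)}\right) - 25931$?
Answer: $-4211 + \frac{5 \sqrt{142154}}{13} \approx -4066.0$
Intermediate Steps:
$\left(21720 + s{\left(-145,- \frac{50}{26} \right)}\right) - 25931 = \left(21720 + \sqrt{\left(-145\right)^{2} + \left(- \frac{50}{26}\right)^{2}}\right) - 25931 = \left(21720 + \sqrt{21025 + \left(\left(-50\right) \frac{1}{26}\right)^{2}}\right) - 25931 = \left(21720 + \sqrt{21025 + \left(- \frac{25}{13}\right)^{2}}\right) - 25931 = \left(21720 + \sqrt{21025 + \frac{625}{169}}\right) - 25931 = \left(21720 + \sqrt{\frac{3553850}{169}}\right) - 25931 = \left(21720 + \frac{5 \sqrt{142154}}{13}\right) - 25931 = -4211 + \frac{5 \sqrt{142154}}{13}$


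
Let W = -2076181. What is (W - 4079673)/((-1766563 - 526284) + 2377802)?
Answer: -6155854/84955 ≈ -72.460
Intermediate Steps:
(W - 4079673)/((-1766563 - 526284) + 2377802) = (-2076181 - 4079673)/((-1766563 - 526284) + 2377802) = -6155854/(-2292847 + 2377802) = -6155854/84955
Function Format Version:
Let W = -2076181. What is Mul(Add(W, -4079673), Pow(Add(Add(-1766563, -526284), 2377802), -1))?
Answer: Rational(-6155854, 84955) ≈ -72.460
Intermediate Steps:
Mul(Add(W, -4079673), Pow(Add(Add(-1766563, -526284), 2377802), -1)) = Mul(Add(-2076181, -4079673), Pow(Add(Add(-1766563, -526284), 2377802), -1)) = Mul(-6155854, Pow(Add(-2292847, 2377802), -1)) = Mul(-6155854, Pow(84955, -1)) = Mul(-6155854, Rational(1, 84955)) = Rational(-6155854, 84955)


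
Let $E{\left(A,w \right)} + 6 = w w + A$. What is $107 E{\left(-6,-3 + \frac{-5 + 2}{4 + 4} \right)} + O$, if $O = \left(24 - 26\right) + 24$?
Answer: $- \frac{2765}{64} \approx -43.203$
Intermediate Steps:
$O = 22$ ($O = -2 + 24 = 22$)
$E{\left(A,w \right)} = -6 + A + w^{2}$ ($E{\left(A,w \right)} = -6 + \left(w w + A\right) = -6 + \left(w^{2} + A\right) = -6 + \left(A + w^{2}\right) = -6 + A + w^{2}$)
$107 E{\left(-6,-3 + \frac{-5 + 2}{4 + 4} \right)} + O = 107 \left(-6 - 6 + \left(-3 + \frac{-5 + 2}{4 + 4}\right)^{2}\right) + 22 = 107 \left(-6 - 6 + \left(-3 - \frac{3}{8}\right)^{2}\right) + 22 = 107 \left(-6 - 6 + \left(- \frac{27}{8}\right)^{2}\right) + 22 = 107 \left(-6 - 6 + \frac{729}{64}\right) + 22 = 107 \left(- \frac{39}{64}\right) + 22 = - \frac{4173}{64} + 22 = - \frac{2765}{64}$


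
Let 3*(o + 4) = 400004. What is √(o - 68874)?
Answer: √580110/3 ≈ 253.88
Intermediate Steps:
o = 399992/3 (o = -4 + (⅓)*400004 = -4 + 400004/3 = 399992/3 ≈ 1.3333e+5)
√(o - 68874) = √(399992/3 - 68874) = √(193370/3) = √580110/3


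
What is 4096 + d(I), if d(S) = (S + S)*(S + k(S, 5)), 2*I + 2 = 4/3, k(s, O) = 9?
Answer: 36812/9 ≈ 4090.2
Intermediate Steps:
I = -⅓ (I = -1 + (4/3)/2 = -1 + ((⅓)*4)/2 = -1 + (½)*(4/3) = -1 + ⅔ = -⅓ ≈ -0.33333)
d(S) = 2*S*(9 + S) (d(S) = (S + S)*(S + 9) = (2*S)*(9 + S) = 2*S*(9 + S))
4096 + d(I) = 4096 + 2*(-⅓)*(9 - ⅓) = 4096 + 2*(-⅓)*(26/3) = 4096 - 52/9 = 36812/9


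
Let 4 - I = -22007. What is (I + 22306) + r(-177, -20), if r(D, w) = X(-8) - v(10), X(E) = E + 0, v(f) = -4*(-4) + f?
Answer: 44283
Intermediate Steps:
v(f) = 16 + f
X(E) = E
r(D, w) = -34 (r(D, w) = -8 - (16 + 10) = -8 - 1*26 = -8 - 26 = -34)
I = 22011 (I = 4 - 1*(-22007) = 4 + 22007 = 22011)
(I + 22306) + r(-177, -20) = (22011 + 22306) - 34 = 44317 - 34 = 44283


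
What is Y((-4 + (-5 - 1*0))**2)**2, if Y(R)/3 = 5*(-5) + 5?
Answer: 3600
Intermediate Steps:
Y(R) = -60 (Y(R) = 3*(5*(-5) + 5) = 3*(-25 + 5) = 3*(-20) = -60)
Y((-4 + (-5 - 1*0))**2)**2 = (-60)**2 = 3600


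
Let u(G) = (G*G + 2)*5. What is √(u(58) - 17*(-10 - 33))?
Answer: √17561 ≈ 132.52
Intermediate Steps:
u(G) = 10 + 5*G² (u(G) = (G² + 2)*5 = (2 + G²)*5 = 10 + 5*G²)
√(u(58) - 17*(-10 - 33)) = √((10 + 5*58²) - 17*(-10 - 33)) = √((10 + 5*3364) - 17*(-43)) = √((10 + 16820) + 731) = √(16830 + 731) = √17561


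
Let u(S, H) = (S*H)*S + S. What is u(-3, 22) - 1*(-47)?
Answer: 242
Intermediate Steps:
u(S, H) = S + H*S**2 (u(S, H) = (H*S)*S + S = H*S**2 + S = S + H*S**2)
u(-3, 22) - 1*(-47) = -3*(1 + 22*(-3)) - 1*(-47) = -3*(1 - 66) + 47 = -3*(-65) + 47 = 195 + 47 = 242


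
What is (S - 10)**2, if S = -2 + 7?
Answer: 25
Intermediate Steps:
S = 5
(S - 10)**2 = (5 - 10)**2 = (-5)**2 = 25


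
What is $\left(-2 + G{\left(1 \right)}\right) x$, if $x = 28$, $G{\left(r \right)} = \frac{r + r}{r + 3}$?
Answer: $-42$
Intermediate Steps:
$G{\left(r \right)} = \frac{2 r}{3 + r}$
$\left(-2 + G{\left(1 \right)}\right) x = \left(-2 + 2 \cdot 1 \frac{1}{3 + 1}\right) 28 = \left(-2 + 2 \cdot 1 \cdot \frac{1}{4}\right) 28 = \left(-2 + \frac{1}{2}\right) 28 = \left(- \frac{3}{2}\right) 28 = -42$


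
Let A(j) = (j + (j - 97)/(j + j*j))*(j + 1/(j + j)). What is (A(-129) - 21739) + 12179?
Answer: 15087695891/2130048 ≈ 7083.3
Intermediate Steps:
A(j) = (j + 1/(2*j))*(j + (-97 + j)/(j + j²)) (A(j) = (j + (-97 + j)/(j + j²))*(j + 1/(2*j)) = (j + 1/(2*j))*(j + (-97 + j)/(j + j²)))
(A(-129) - 21739) + 12179 = ((½)*(-97 - 129 - 193*(-129)² + 2*(-129)⁴ + 2*(-129)⁵ + 3*(-129)³)/((-129)²*(1 - 129)) - 21739) + 12179 = ((½)*(1/16641)*(-97 - 129 - 193*16641 + 2*276922881 + 2*(-35723051649) + 3*(-2146689))/(-128) - 21739) + 12179 = ((½)*(1/16641)*(-1/128)*(-97 - 129 - 3211713 + 553845762 - 71446103298 - 6440067) - 21739) + 12179 = ((½)*(1/16641)*(-1/128)*(-70901909542) - 21739) + 12179 = (35450954771/2130048 - 21739) + 12179 = -10854158701/2130048 + 12179 = 15087695891/2130048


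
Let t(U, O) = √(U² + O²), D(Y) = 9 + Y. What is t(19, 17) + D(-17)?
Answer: -8 + 5*√26 ≈ 17.495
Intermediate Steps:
t(U, O) = √(O² + U²)
t(19, 17) + D(-17) = √(17² + 19²) + (9 - 17) = √(289 + 361) - 8 = √650 - 8 = 5*√26 - 8 = -8 + 5*√26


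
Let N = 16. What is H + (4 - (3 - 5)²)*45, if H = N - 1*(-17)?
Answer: 33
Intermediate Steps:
H = 33 (H = 16 - 1*(-17) = 16 + 17 = 33)
H + (4 - (3 - 5)²)*45 = 33 + (4 - (3 - 5)²)*45 = 33 + (4 - 1*(-2)²)*45 = 33 + (4 - 1*4)*45 = 33 + (4 - 4)*45 = 33 + 0*45 = 33 + 0 = 33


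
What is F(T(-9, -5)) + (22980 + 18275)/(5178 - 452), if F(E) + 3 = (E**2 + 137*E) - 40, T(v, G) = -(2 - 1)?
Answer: -804699/4726 ≈ -170.27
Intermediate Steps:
T(v, G) = -1 (T(v, G) = -1*1 = -1)
F(E) = -43 + E**2 + 137*E (F(E) = -3 + ((E**2 + 137*E) - 40) = -3 + (-40 + E**2 + 137*E) = -43 + E**2 + 137*E)
F(T(-9, -5)) + (22980 + 18275)/(5178 - 452) = (-43 + (-1)**2 + 137*(-1)) + (22980 + 18275)/(5178 - 452) = (-43 + 1 - 137) + 41255/4726 = -179 + 41255*(1/4726) = -179 + 41255/4726 = -804699/4726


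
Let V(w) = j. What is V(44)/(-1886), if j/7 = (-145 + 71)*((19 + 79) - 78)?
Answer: 5180/943 ≈ 5.4931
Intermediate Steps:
j = -10360 (j = 7*((-145 + 71)*((19 + 79) - 78)) = 7*(-74*(98 - 78)) = 7*(-74*20) = 7*(-1480) = -10360)
V(w) = -10360
V(44)/(-1886) = -10360/(-1886) = -10360*(-1/1886) = 5180/943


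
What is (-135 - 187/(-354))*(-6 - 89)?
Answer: 4522285/354 ≈ 12775.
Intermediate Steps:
(-135 - 187/(-354))*(-6 - 89) = (-135 - 187*(-1/354))*(-95) = (-135 + 187/354)*(-95) = -47603/354*(-95) = 4522285/354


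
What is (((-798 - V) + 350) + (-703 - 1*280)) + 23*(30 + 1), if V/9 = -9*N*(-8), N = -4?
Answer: 1874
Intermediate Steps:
V = -2592 (V = 9*(-9*(-4)*(-8)) = 9*(36*(-8)) = 9*(-288) = -2592)
(((-798 - V) + 350) + (-703 - 1*280)) + 23*(30 + 1) = (((-798 - 1*(-2592)) + 350) + (-703 - 1*280)) + 23*(30 + 1) = (((-798 + 2592) + 350) + (-703 - 280)) + 23*31 = ((1794 + 350) - 983) + 713 = (2144 - 983) + 713 = 1161 + 713 = 1874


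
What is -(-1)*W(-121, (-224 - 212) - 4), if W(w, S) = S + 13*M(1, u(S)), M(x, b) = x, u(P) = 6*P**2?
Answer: -427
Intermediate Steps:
W(w, S) = 13 + S (W(w, S) = S + 13*1 = S + 13 = 13 + S)
-(-1)*W(-121, (-224 - 212) - 4) = -(-1)*(13 + ((-224 - 212) - 4)) = -(-1)*(13 + (-436 - 4)) = -(-1)*(13 - 440) = -(-1)*(-427) = -1*427 = -427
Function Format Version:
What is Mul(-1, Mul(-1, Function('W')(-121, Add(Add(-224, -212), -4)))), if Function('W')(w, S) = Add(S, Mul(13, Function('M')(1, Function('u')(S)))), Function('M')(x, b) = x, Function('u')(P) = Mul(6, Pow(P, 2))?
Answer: -427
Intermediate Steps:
Function('W')(w, S) = Add(13, S) (Function('W')(w, S) = Add(S, Mul(13, 1)) = Add(S, 13) = Add(13, S))
Mul(-1, Mul(-1, Function('W')(-121, Add(Add(-224, -212), -4)))) = Mul(-1, Mul(-1, Add(13, Add(Add(-224, -212), -4)))) = Mul(-1, Mul(-1, Add(13, Add(-436, -4)))) = Mul(-1, Mul(-1, Add(13, -440))) = Mul(-1, Mul(-1, -427)) = Mul(-1, 427) = -427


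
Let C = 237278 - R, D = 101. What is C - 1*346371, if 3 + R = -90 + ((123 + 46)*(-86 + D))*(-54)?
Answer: 27890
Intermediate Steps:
R = -136983 (R = -3 + (-90 + ((123 + 46)*(-86 + 101))*(-54)) = -3 + (-90 + (169*15)*(-54)) = -3 + (-90 + 2535*(-54)) = -3 + (-90 - 136890) = -3 - 136980 = -136983)
C = 374261 (C = 237278 - 1*(-136983) = 237278 + 136983 = 374261)
C - 1*346371 = 374261 - 1*346371 = 374261 - 346371 = 27890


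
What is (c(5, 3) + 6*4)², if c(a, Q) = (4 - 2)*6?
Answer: 1296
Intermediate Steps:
c(a, Q) = 12 (c(a, Q) = 2*6 = 12)
(c(5, 3) + 6*4)² = (12 + 6*4)² = (12 + 24)² = 36² = 1296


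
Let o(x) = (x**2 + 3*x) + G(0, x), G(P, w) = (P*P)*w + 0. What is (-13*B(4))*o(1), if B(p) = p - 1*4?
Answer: 0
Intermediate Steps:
B(p) = -4 + p (B(p) = p - 4 = -4 + p)
G(P, w) = w*P**2 (G(P, w) = P**2*w + 0 = w*P**2 + 0 = w*P**2)
o(x) = x**2 + 3*x (o(x) = (x**2 + 3*x) + x*0**2 = (x**2 + 3*x) + x*0 = (x**2 + 3*x) + 0 = x**2 + 3*x)
(-13*B(4))*o(1) = (-13*(-4 + 4))*(1*(3 + 1)) = (-13*0)*(1*4) = 0*4 = 0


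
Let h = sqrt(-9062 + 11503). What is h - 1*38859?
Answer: -38859 + sqrt(2441) ≈ -38810.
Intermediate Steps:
h = sqrt(2441) ≈ 49.406
h - 1*38859 = sqrt(2441) - 1*38859 = sqrt(2441) - 38859 = -38859 + sqrt(2441)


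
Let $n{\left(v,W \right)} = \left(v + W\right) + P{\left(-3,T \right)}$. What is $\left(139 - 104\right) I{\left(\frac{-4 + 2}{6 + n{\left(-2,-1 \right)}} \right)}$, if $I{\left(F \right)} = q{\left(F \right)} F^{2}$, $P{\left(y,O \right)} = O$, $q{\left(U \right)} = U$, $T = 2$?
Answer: $- \frac{56}{25} \approx -2.24$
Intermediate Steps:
$n{\left(v,W \right)} = 2 + W + v$ ($n{\left(v,W \right)} = \left(v + W\right) + 2 = \left(W + v\right) + 2 = 2 + W + v$)
$I{\left(F \right)} = F^{3}$ ($I{\left(F \right)} = F F^{2} = F^{3}$)
$\left(139 - 104\right) I{\left(\frac{-4 + 2}{6 + n{\left(-2,-1 \right)}} \right)} = \left(139 - 104\right) \left(\frac{-4 + 2}{6 - 1}\right)^{3} = 35 \left(- \frac{2}{6 - 1}\right)^{3} = 35 \left(- \frac{2}{5}\right)^{3} = 35 \left(- \frac{8}{125}\right) = - \frac{56}{25}$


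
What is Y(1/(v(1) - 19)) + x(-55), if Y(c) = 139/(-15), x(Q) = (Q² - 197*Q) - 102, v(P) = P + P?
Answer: 206231/15 ≈ 13749.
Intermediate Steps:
v(P) = 2*P
x(Q) = -102 + Q² - 197*Q
Y(c) = -139/15 (Y(c) = 139*(-1/15) = -139/15)
Y(1/(v(1) - 19)) + x(-55) = -139/15 + (-102 + (-55)² - 197*(-55)) = -139/15 + (-102 + 3025 + 10835) = -139/15 + 13758 = 206231/15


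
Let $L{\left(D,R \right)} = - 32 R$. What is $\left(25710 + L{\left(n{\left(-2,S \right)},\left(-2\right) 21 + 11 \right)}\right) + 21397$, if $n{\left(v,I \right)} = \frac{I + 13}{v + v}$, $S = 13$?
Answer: $48099$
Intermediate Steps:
$n{\left(v,I \right)} = \frac{13 + I}{2 v}$
$\left(25710 + L{\left(n{\left(-2,S \right)},\left(-2\right) 21 + 11 \right)}\right) + 21397 = \left(25710 - 32 \left(\left(-2\right) 21 + 11\right)\right) + 21397 = \left(25710 - 32 \left(-42 + 11\right)\right) + 21397 = \left(25710 - -992\right) + 21397 = \left(25710 + 992\right) + 21397 = 26702 + 21397 = 48099$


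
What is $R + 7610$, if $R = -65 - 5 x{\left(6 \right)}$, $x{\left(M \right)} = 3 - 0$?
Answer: $7530$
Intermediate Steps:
$x{\left(M \right)} = 3$ ($x{\left(M \right)} = 3 + 0 = 3$)
$R = -80$ ($R = -65 - 15 = -80$)
$R + 7610 = -80 + 7610 = 7530$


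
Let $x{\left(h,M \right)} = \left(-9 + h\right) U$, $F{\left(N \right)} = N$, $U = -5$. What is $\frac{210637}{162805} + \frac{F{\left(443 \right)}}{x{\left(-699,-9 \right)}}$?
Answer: $\frac{163555519}{115265940} \approx 1.4189$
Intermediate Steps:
$x{\left(h,M \right)} = 45 - 5 h$ ($x{\left(h,M \right)} = \left(-9 + h\right) \left(-5\right) = 45 - 5 h$)
$\frac{210637}{162805} + \frac{F{\left(443 \right)}}{x{\left(-699,-9 \right)}} = \frac{210637}{162805} + \frac{443}{45 - -3495} = 210637 \cdot \frac{1}{162805} + \frac{443}{45 + 3495} = \frac{210637}{162805} + \frac{443}{3540} = \frac{163555519}{115265940}$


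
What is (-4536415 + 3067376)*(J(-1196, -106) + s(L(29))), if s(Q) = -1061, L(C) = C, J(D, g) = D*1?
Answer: 3315621023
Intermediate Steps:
J(D, g) = D
(-4536415 + 3067376)*(J(-1196, -106) + s(L(29))) = (-4536415 + 3067376)*(-1196 - 1061) = -1469039*(-2257) = 3315621023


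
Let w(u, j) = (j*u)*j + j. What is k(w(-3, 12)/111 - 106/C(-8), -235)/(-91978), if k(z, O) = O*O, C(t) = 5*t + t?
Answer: -55225/91978 ≈ -0.60042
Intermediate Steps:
w(u, j) = j + u*j² (w(u, j) = u*j² + j = j + u*j²)
C(t) = 6*t
k(z, O) = O²
k(w(-3, 12)/111 - 106/C(-8), -235)/(-91978) = (-235)²/(-91978) = 55225*(-1/91978) = -55225/91978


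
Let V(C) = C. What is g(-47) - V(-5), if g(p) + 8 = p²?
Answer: 2206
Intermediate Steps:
g(p) = -8 + p²
g(-47) - V(-5) = (-8 + (-47)²) - 1*(-5) = (-8 + 2209) + 5 = 2201 + 5 = 2206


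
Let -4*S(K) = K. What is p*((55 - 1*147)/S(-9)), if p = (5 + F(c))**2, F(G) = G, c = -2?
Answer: -368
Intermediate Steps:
S(K) = -K/4
p = 9 (p = (5 - 2)**2 = 3**2 = 9)
p*((55 - 1*147)/S(-9)) = 9*((55 - 1*147)/((-1/4*(-9)))) = 9*((55 - 147)/(9/4)) = 9*(-92*4/9) = 9*(-368/9) = -368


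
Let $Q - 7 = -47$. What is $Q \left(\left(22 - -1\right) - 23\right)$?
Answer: $0$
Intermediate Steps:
$Q = -40$ ($Q = 7 - 47 = -40$)
$Q \left(\left(22 - -1\right) - 23\right) = - 40 \left(\left(22 - -1\right) - 23\right) = - 40 \left(\left(22 + 1\right) - 23\right) = - 40 \left(23 - 23\right) = \left(-40\right) 0 = 0$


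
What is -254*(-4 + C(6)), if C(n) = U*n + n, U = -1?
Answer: 1016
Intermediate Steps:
C(n) = 0 (C(n) = -n + n = 0)
-254*(-4 + C(6)) = -254*(-4 + 0) = -254*(-4) = -127*(-8) = 1016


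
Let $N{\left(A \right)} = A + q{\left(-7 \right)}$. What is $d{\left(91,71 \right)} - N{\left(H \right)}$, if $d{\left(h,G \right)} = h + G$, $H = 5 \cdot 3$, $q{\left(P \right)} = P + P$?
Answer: $161$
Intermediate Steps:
$q{\left(P \right)} = 2 P$
$H = 15$
$d{\left(h,G \right)} = G + h$
$N{\left(A \right)} = -14 + A$ ($N{\left(A \right)} = A + 2 \left(-7\right) = A - 14 = -14 + A$)
$d{\left(91,71 \right)} - N{\left(H \right)} = \left(71 + 91\right) - \left(-14 + 15\right) = 162 - 1 = 161$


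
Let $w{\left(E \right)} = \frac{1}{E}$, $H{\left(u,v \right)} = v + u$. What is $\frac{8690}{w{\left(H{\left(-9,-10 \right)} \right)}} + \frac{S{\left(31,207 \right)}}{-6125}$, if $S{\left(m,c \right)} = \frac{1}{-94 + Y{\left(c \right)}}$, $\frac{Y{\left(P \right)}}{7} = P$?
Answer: $- \frac{1370309806251}{8299375} \approx -1.6511 \cdot 10^{5}$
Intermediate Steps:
$H{\left(u,v \right)} = u + v$
$Y{\left(P \right)} = 7 P$
$S{\left(m,c \right)} = \frac{1}{-94 + 7 c}$
$\frac{8690}{w{\left(H{\left(-9,-10 \right)} \right)}} + \frac{S{\left(31,207 \right)}}{-6125} = \frac{8690}{\frac{1}{-9 - 10}} + \frac{1}{\left(-94 + 7 \cdot 207\right) \left(-6125\right)} = \frac{8690}{\frac{1}{-19}} + \frac{1}{-94 + 1449} \left(- \frac{1}{6125}\right) = \frac{8690}{- \frac{1}{19}} + \frac{1}{1355} \left(- \frac{1}{6125}\right) = 8690 \left(-19\right) + \frac{1}{1355} \left(- \frac{1}{6125}\right) = -165110 - \frac{1}{8299375} = - \frac{1370309806251}{8299375}$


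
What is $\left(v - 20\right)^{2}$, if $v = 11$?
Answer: $81$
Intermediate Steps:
$\left(v - 20\right)^{2} = \left(11 - 20\right)^{2} = \left(-9\right)^{2} = 81$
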